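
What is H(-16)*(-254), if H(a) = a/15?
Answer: 4064/15 ≈ 270.93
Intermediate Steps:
H(a) = a/15 (H(a) = a*(1/15) = a/15)
H(-16)*(-254) = ((1/15)*(-16))*(-254) = -16/15*(-254) = 4064/15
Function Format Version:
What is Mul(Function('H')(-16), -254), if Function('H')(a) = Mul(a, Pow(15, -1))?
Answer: Rational(4064, 15) ≈ 270.93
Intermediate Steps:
Function('H')(a) = Mul(Rational(1, 15), a) (Function('H')(a) = Mul(a, Rational(1, 15)) = Mul(Rational(1, 15), a))
Mul(Function('H')(-16), -254) = Mul(Mul(Rational(1, 15), -16), -254) = Mul(Rational(-16, 15), -254) = Rational(4064, 15)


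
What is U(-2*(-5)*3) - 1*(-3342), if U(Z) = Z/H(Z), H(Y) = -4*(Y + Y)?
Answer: 26735/8 ≈ 3341.9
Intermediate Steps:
H(Y) = -8*Y
U(Z) = -⅛ (U(Z) = Z/((-8*Z)) = Z*(-1/(8*Z)) = -⅛)
U(-2*(-5)*3) - 1*(-3342) = -⅛ - 1*(-3342) = -⅛ + 3342 = 26735/8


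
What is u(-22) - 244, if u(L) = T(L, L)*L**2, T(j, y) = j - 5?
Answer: -13312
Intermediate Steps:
T(j, y) = -5 + j
u(L) = L**2*(-5 + L) (u(L) = (-5 + L)*L**2 = L**2*(-5 + L))
u(-22) - 244 = (-22)**2*(-5 - 22) - 244 = 484*(-27) - 244 = -13068 - 244 = -13312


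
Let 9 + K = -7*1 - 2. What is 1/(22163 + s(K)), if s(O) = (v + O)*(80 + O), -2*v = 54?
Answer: 1/19373 ≈ 5.1618e-5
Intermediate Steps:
v = -27 (v = -½*54 = -27)
K = -18 (K = -9 + (-7*1 - 2) = -9 + (-7 - 2) = -9 - 9 = -18)
s(O) = (-27 + O)*(80 + O)
1/(22163 + s(K)) = 1/(22163 + (-2160 + (-18)² + 53*(-18))) = 1/(22163 + (-2160 + 324 - 954)) = 1/(22163 - 2790) = 1/19373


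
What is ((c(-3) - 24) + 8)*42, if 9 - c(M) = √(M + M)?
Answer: -294 - 42*I*√6 ≈ -294.0 - 102.88*I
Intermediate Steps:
c(M) = 9 - √2*√M (c(M) = 9 - √(M + M) = 9 - √(2*M) = 9 - √2*√M)
((c(-3) - 24) + 8)*42 = (((9 - √2*√(-3)) - 24) + 8)*42 = (((9 - √2*I*√3) - 24) + 8)*42 = (((9 - I*√6) - 24) + 8)*42 = ((-15 - I*√6) + 8)*42 = (-7 - I*√6)*42 = -294 - 42*I*√6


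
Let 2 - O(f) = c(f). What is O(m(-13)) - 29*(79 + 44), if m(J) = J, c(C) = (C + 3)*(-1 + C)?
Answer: -3705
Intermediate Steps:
c(C) = (-1 + C)*(3 + C) (c(C) = (3 + C)*(-1 + C) = (-1 + C)*(3 + C))
O(f) = 5 - f**2 - 2*f (O(f) = 2 - (-3 + f**2 + 2*f) = 2 + (3 - f**2 - 2*f) = 5 - f**2 - 2*f)
O(m(-13)) - 29*(79 + 44) = (5 - 1*(-13)**2 - 2*(-13)) - 29*(79 + 44) = (5 - 1*169 + 26) - 29*123 = (5 - 169 + 26) - 1*3567 = -138 - 3567 = -3705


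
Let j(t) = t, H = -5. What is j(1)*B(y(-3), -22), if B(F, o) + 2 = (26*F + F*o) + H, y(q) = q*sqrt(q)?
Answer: -7 - 12*I*sqrt(3) ≈ -7.0 - 20.785*I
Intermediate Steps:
y(q) = q**(3/2)
B(F, o) = -7 + 26*F + F*o (B(F, o) = -2 + ((26*F + F*o) - 5) = -2 + (-5 + 26*F + F*o) = -7 + 26*F + F*o)
j(1)*B(y(-3), -22) = 1*(-7 + 26*(-3)**(3/2) + (-3)**(3/2)*(-22)) = 1*(-7 + 26*(-3*I*sqrt(3)) - 3*I*sqrt(3)*(-22)) = 1*(-7 - 78*I*sqrt(3) + 66*I*sqrt(3)) = 1*(-7 - 12*I*sqrt(3)) = -7 - 12*I*sqrt(3)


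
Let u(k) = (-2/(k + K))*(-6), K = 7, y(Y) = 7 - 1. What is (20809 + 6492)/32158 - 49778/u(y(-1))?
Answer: -2601195550/48237 ≈ -53925.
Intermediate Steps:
y(Y) = 6
u(k) = 12/(7 + k) (u(k) = (-2/(k + 7))*(-6) = (-2/(7 + k))*(-6) = -2/(7 + k)*(-6) = 12/(7 + k))
(20809 + 6492)/32158 - 49778/u(y(-1)) = (20809 + 6492)/32158 - 49778/(12/(7 + 6)) = 27301*(1/32158) - 49778/(12/13) = 27301/32158 - 49778/(12*(1/13)) = 27301/32158 - 49778/12/13 = 27301/32158 - 49778*13/12 = 27301/32158 - 323557/6 = -2601195550/48237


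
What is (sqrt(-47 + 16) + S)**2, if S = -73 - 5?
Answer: (78 - I*sqrt(31))**2 ≈ 6053.0 - 868.57*I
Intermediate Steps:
S = -78
(sqrt(-47 + 16) + S)**2 = (sqrt(-47 + 16) - 78)**2 = (sqrt(-31) - 78)**2 = (I*sqrt(31) - 78)**2 = (-78 + I*sqrt(31))**2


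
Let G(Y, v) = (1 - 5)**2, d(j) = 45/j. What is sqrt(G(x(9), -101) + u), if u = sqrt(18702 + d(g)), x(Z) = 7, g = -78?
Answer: sqrt(10816 + 26*sqrt(12642162))/26 ≈ 12.359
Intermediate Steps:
u = sqrt(12642162)/26 (u = sqrt(18702 + 45/(-78)) = sqrt(18702 + 45*(-1/78)) = sqrt(18702 - 15/26) = sqrt(486237/26) = sqrt(12642162)/26 ≈ 136.75)
G(Y, v) = 16 (G(Y, v) = (-4)**2 = 16)
sqrt(G(x(9), -101) + u) = sqrt(16 + sqrt(12642162)/26)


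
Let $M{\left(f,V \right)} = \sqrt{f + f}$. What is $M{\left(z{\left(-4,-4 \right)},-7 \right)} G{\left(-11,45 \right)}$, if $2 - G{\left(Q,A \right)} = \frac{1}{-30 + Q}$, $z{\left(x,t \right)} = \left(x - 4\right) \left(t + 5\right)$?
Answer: $\frac{332 i}{41} \approx 8.0976 i$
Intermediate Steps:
$z{\left(x,t \right)} = \left(-4 + x\right) \left(5 + t\right)$
$M{\left(f,V \right)} = \sqrt{2} \sqrt{f}$ ($M{\left(f,V \right)} = \sqrt{2 f} = \sqrt{2} \sqrt{f}$)
$G{\left(Q,A \right)} = 2 - \frac{1}{-30 + Q}$
$M{\left(z{\left(-4,-4 \right)},-7 \right)} G{\left(-11,45 \right)} = \sqrt{2} \sqrt{-20 - -16 + 5 \left(-4\right) - -16} \frac{-61 + 2 \left(-11\right)}{-30 - 11} = \sqrt{2} \sqrt{-20 + 16 - 20 + 16} \frac{-61 - 22}{-41} = \sqrt{2} \sqrt{-8} \left(\left(- \frac{1}{41}\right) \left(-83\right)\right) = \sqrt{2} \cdot 2 i \sqrt{2} \cdot \frac{83}{41} = 4 i \frac{83}{41} = \frac{332 i}{41}$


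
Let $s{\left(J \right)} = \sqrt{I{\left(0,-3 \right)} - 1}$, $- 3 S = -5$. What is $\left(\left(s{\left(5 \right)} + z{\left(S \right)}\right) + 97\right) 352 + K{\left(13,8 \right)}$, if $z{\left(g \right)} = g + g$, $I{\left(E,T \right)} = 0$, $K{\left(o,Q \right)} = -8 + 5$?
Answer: $\frac{105943}{3} + 352 i \approx 35314.0 + 352.0 i$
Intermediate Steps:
$K{\left(o,Q \right)} = -3$
$S = \frac{5}{3}$ ($S = \left(- \frac{1}{3}\right) \left(-5\right) = \frac{5}{3} \approx 1.6667$)
$s{\left(J \right)} = i$ ($s{\left(J \right)} = \sqrt{0 - 1} = \sqrt{-1} = i$)
$z{\left(g \right)} = 2 g$
$\left(\left(s{\left(5 \right)} + z{\left(S \right)}\right) + 97\right) 352 + K{\left(13,8 \right)} = \left(\left(i + 2 \cdot \frac{5}{3}\right) + 97\right) 352 - 3 = \left(\left(i + \frac{10}{3}\right) + 97\right) 352 - 3 = \left(\left(\frac{10}{3} + i\right) + 97\right) 352 - 3 = \left(\frac{301}{3} + i\right) 352 - 3 = \left(\frac{105952}{3} + 352 i\right) - 3 = \frac{105943}{3} + 352 i$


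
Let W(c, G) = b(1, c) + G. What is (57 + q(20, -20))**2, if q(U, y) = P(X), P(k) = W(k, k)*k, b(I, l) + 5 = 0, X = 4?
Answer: 2809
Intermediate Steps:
b(I, l) = -5 (b(I, l) = -5 + 0 = -5)
W(c, G) = -5 + G
P(k) = k*(-5 + k) (P(k) = (-5 + k)*k = k*(-5 + k))
q(U, y) = -4 (q(U, y) = 4*(-5 + 4) = 4*(-1) = -4)
(57 + q(20, -20))**2 = (57 - 4)**2 = 53**2 = 2809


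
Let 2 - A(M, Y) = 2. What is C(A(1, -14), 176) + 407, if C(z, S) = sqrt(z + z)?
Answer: 407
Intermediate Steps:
A(M, Y) = 0 (A(M, Y) = 2 - 1*2 = 2 - 2 = 0)
C(z, S) = sqrt(2)*sqrt(z) (C(z, S) = sqrt(2*z) = sqrt(2)*sqrt(z))
C(A(1, -14), 176) + 407 = sqrt(2)*sqrt(0) + 407 = sqrt(2)*0 + 407 = 0 + 407 = 407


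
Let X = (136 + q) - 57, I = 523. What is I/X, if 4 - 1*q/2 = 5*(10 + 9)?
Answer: -523/103 ≈ -5.0777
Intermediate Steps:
q = -182 (q = 8 - 10*(10 + 9) = 8 - 10*19 = 8 - 2*95 = 8 - 190 = -182)
X = -103 (X = (136 - 182) - 57 = -46 - 57 = -103)
I/X = 523/(-103) = 523*(-1/103) = -523/103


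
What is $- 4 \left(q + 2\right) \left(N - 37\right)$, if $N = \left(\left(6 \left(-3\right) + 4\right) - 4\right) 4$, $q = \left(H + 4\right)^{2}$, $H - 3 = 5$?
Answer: $63656$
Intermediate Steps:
$H = 8$ ($H = 3 + 5 = 8$)
$q = 144$ ($q = \left(8 + 4\right)^{2} = 12^{2} = 144$)
$N = -72$ ($N = \left(\left(-18 + 4\right) - 4\right) 4 = \left(-14 - 4\right) 4 = \left(-18\right) 4 = -72$)
$- 4 \left(q + 2\right) \left(N - 37\right) = - 4 \left(144 + 2\right) \left(-72 - 37\right) = \left(-4\right) 146 \left(-109\right) = \left(-584\right) \left(-109\right) = 63656$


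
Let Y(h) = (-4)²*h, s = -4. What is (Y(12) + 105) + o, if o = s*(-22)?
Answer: 385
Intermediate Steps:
o = 88 (o = -4*(-22) = 88)
Y(h) = 16*h
(Y(12) + 105) + o = (16*12 + 105) + 88 = (192 + 105) + 88 = 297 + 88 = 385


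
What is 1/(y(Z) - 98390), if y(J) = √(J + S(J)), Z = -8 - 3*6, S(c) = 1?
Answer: -19678/1936118425 - I/1936118425 ≈ -1.0164e-5 - 5.165e-10*I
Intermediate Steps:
Z = -26 (Z = -8 - 18 = -26)
y(J) = √(1 + J) (y(J) = √(J + 1) = √(1 + J))
1/(y(Z) - 98390) = 1/(√(1 - 26) - 98390) = 1/(√(-25) - 98390) = 1/(5*I - 98390) = 1/(-98390 + 5*I) = (-98390 - 5*I)/9680592125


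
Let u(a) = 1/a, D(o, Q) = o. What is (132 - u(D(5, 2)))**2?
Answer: 434281/25 ≈ 17371.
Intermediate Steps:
(132 - u(D(5, 2)))**2 = (132 - 1/5)**2 = (659/5)**2 = 434281/25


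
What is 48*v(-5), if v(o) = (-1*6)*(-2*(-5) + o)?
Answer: -1440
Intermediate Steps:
v(o) = -60 - 6*o (v(o) = -6*(10 + o) = -60 - 6*o)
48*v(-5) = 48*(-60 - 6*(-5)) = 48*(-60 + 30) = 48*(-30) = -1440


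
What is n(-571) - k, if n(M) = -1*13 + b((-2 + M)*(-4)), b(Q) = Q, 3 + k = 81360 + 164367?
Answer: -243445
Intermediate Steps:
k = 245724 (k = -3 + (81360 + 164367) = -3 + 245727 = 245724)
n(M) = -5 - 4*M (n(M) = -1*13 + (-2 + M)*(-4) = -13 + (8 - 4*M) = -5 - 4*M)
n(-571) - k = (-5 - 4*(-571)) - 1*245724 = (-5 + 2284) - 245724 = 2279 - 245724 = -243445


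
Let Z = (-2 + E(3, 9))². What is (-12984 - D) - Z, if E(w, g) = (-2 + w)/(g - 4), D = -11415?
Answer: -39306/25 ≈ -1572.2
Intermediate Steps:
E(w, g) = (-2 + w)/(-4 + g)
Z = 81/25 (Z = (-2 + (-2 + 3)/(-4 + 9))² = (-2 + 1/5)² = (-2 + (⅕)*1)² = (-2 + ⅕)² = (-9/5)² = 81/25 ≈ 3.2400)
(-12984 - D) - Z = (-12984 - 1*(-11415)) - 1*81/25 = (-12984 + 11415) - 81/25 = -1569 - 81/25 = -39306/25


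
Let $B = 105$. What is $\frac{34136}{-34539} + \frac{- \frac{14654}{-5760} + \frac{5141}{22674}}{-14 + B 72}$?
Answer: $- \frac{19064266194779}{19296502727040} \approx -0.98796$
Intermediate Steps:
$\frac{34136}{-34539} + \frac{- \frac{14654}{-5760} + \frac{5141}{22674}}{-14 + B 72} = \frac{34136}{-34539} + \frac{- \frac{14654}{-5760} + \frac{5141}{22674}}{-14 + 105 \cdot 72} = 34136 \left(- \frac{1}{34539}\right) + \frac{\left(-14654\right) \left(- \frac{1}{5760}\right) + 5141 \cdot \frac{1}{22674}}{-14 + 7560} = - \frac{34136}{34539} + \frac{\frac{7327}{2880} + \frac{5141}{22674}}{7546} = - \frac{34136}{34539} + \frac{30156413}{10883520} \cdot \frac{1}{7546} = - \frac{34136}{34539} + \frac{615437}{1676062080} = - \frac{19064266194779}{19296502727040}$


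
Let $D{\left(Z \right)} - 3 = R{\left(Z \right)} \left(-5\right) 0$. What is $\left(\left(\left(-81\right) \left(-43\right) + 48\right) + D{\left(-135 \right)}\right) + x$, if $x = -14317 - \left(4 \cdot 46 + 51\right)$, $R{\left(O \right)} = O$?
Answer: $-11018$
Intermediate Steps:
$D{\left(Z \right)} = 3$ ($D{\left(Z \right)} = 3 + Z \left(-5\right) 0 = 3 + - 5 Z 0 = 3 + 0 = 3$)
$x = -14552$ ($x = -14317 - \left(184 + 51\right) = -14317 - 235 = -14552$)
$\left(\left(\left(-81\right) \left(-43\right) + 48\right) + D{\left(-135 \right)}\right) + x = \left(\left(\left(-81\right) \left(-43\right) + 48\right) + 3\right) - 14552 = \left(\left(3483 + 48\right) + 3\right) - 14552 = \left(3531 + 3\right) - 14552 = 3534 - 14552 = -11018$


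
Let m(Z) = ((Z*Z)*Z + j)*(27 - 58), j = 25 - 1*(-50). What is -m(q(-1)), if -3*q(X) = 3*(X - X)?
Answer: 2325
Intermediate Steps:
q(X) = 0 (q(X) = -(X - X) = -0 = -⅓*0 = 0)
j = 75 (j = 25 + 50 = 75)
m(Z) = -2325 - 31*Z³ (m(Z) = ((Z*Z)*Z + 75)*(27 - 58) = (Z²*Z + 75)*(-31) = (Z³ + 75)*(-31) = (75 + Z³)*(-31) = -2325 - 31*Z³)
-m(q(-1)) = -(-2325 - 31*0³) = -(-2325 - 31*0) = -(-2325 + 0) = -1*(-2325) = 2325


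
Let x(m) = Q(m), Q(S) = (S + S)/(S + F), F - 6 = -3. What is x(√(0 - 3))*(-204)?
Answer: -408*√3/(√3 - 3*I) ≈ -102.0 - 176.67*I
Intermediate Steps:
F = 3 (F = 6 - 3 = 3)
Q(S) = 2*S/(3 + S) (Q(S) = (S + S)/(S + 3) = (2*S)/(3 + S) = 2*S/(3 + S))
x(m) = 2*m/(3 + m)
x(√(0 - 3))*(-204) = (2*√(0 - 3)/(3 + √(0 - 3)))*(-204) = (2*√(-3)/(3 + √(-3)))*(-204) = (2*(I*√3)/(3 + I*√3))*(-204) = (2*I*√3/(3 + I*√3))*(-204) = -408*I*√3/(3 + I*√3)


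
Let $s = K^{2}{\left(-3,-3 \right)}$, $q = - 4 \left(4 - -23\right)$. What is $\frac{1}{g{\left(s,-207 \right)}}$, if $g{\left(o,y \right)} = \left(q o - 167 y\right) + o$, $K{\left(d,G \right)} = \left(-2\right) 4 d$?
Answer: $- \frac{1}{27063} \approx -3.6951 \cdot 10^{-5}$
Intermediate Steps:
$K{\left(d,G \right)} = - 8 d$
$q = -108$ ($q = - 4 \left(4 + 23\right) = \left(-4\right) 27 = -108$)
$s = 576$ ($s = \left(\left(-8\right) \left(-3\right)\right)^{2} = 24^{2} = 576$)
$g{\left(o,y \right)} = - 167 y - 107 o$ ($g{\left(o,y \right)} = \left(- 108 o - 167 y\right) + o = \left(- 167 y - 108 o\right) + o = - 167 y - 107 o$)
$\frac{1}{g{\left(s,-207 \right)}} = \frac{1}{\left(-167\right) \left(-207\right) - 61632} = \frac{1}{34569 - 61632} = \frac{1}{-27063} = - \frac{1}{27063}$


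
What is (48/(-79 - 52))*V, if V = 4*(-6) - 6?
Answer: 1440/131 ≈ 10.992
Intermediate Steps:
V = -30 (V = -24 - 6 = -30)
(48/(-79 - 52))*V = (48/(-79 - 52))*(-30) = (48/(-131))*(-30) = (48*(-1/131))*(-30) = -48/131*(-30) = 1440/131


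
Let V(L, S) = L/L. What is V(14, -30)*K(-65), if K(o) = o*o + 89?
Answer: 4314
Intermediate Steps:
V(L, S) = 1
K(o) = 89 + o² (K(o) = o² + 89 = 89 + o²)
V(14, -30)*K(-65) = 1*(89 + (-65)²) = 1*(89 + 4225) = 1*4314 = 4314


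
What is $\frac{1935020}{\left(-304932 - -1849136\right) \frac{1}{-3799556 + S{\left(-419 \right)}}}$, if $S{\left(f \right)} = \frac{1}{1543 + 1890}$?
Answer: $- \frac{6310040111989985}{1325313083} \approx -4.7612 \cdot 10^{6}$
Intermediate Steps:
$S{\left(f \right)} = \frac{1}{3433}$
$\frac{1935020}{\left(-304932 - -1849136\right) \frac{1}{-3799556 + S{\left(-419 \right)}}} = \frac{1935020}{\left(-304932 - -1849136\right) \frac{1}{-3799556 + \frac{1}{3433}}} = \frac{1935020}{\left(-304932 + 1849136\right) \frac{1}{- \frac{13043875747}{3433}}} = \frac{1935020}{1544204 \left(- \frac{3433}{13043875747}\right)} = \frac{1935020}{- \frac{5301252332}{13043875747}} = 1935020 \left(- \frac{13043875747}{5301252332}\right) = - \frac{6310040111989985}{1325313083}$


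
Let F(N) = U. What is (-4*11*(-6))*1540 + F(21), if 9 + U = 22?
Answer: 406573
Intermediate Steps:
U = 13 (U = -9 + 22 = 13)
F(N) = 13
(-4*11*(-6))*1540 + F(21) = (-4*11*(-6))*1540 + 13 = -44*(-6)*1540 + 13 = 264*1540 + 13 = 406560 + 13 = 406573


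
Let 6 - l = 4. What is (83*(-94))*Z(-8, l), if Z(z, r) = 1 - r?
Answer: 7802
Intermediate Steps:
l = 2 (l = 6 - 1*4 = 6 - 4 = 2)
(83*(-94))*Z(-8, l) = (83*(-94))*(1 - 1*2) = -7802*(1 - 2) = -7802*(-1) = 7802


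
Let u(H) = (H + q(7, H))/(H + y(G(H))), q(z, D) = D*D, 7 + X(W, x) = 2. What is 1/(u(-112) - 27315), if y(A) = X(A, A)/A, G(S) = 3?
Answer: -341/9351711 ≈ -3.6464e-5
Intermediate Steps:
X(W, x) = -5 (X(W, x) = -7 + 2 = -5)
q(z, D) = D²
y(A) = -5/A
u(H) = (H + H²)/(-5/3 + H) (u(H) = (H + H²)/(H - 5/3) = (H + H²)/(-5/3 + H))
1/(u(-112) - 27315) = 1/(3*(-112)*(1 - 112)/(-5 + 3*(-112)) - 27315) = 1/(3*(-112)*(-111)/(-5 - 336) - 27315) = 1/(3*(-112)*(-111)/(-341) - 27315) = 1/(3*(-112)*(-1/341)*(-111) - 27315) = 1/(-37296/341 - 27315) = 1/(-9351711/341) = -341/9351711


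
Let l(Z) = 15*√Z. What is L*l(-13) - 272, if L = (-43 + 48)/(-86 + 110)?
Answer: -272 + 25*I*√13/8 ≈ -272.0 + 11.267*I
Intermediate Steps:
L = 5/24 ≈ 0.20833
L*l(-13) - 272 = 5*(15*√(-13))/24 - 272 = 5*(15*(I*√13))/24 - 272 = 5*(15*I*√13)/24 - 272 = 25*I*√13/8 - 272 = -272 + 25*I*√13/8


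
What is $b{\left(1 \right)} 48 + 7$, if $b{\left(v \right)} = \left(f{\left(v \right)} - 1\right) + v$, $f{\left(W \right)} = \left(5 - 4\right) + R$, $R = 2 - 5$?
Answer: $-89$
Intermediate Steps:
$R = -3$
$f{\left(W \right)} = -2$ ($f{\left(W \right)} = \left(5 - 4\right) - 3 = 1 - 3 = -2$)
$b{\left(v \right)} = -3 + v$ ($b{\left(v \right)} = \left(-2 - 1\right) + v = -3 + v$)
$b{\left(1 \right)} 48 + 7 = \left(-3 + 1\right) 48 + 7 = \left(-2\right) 48 + 7 = -96 + 7 = -89$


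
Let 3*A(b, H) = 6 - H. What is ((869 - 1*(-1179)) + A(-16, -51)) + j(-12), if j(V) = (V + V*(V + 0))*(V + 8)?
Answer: 1539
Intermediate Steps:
A(b, H) = 2 - H/3 (A(b, H) = (6 - H)/3 = 2 - H/3)
j(V) = (8 + V)*(V + V²) (j(V) = (V + V*V)*(8 + V) = (V + V²)*(8 + V) = (8 + V)*(V + V²))
((869 - 1*(-1179)) + A(-16, -51)) + j(-12) = ((869 - 1*(-1179)) + (2 - ⅓*(-51))) - 12*(8 + (-12)² + 9*(-12)) = ((869 + 1179) + (2 + 17)) - 12*(8 + 144 - 108) = (2048 + 19) - 12*44 = 2067 - 528 = 1539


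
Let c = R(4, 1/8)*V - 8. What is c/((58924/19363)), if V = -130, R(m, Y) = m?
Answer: -2555916/14731 ≈ -173.51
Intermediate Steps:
c = -528 (c = 4*(-130) - 8 = -520 - 8 = -528)
c/((58924/19363)) = -528/(58924/19363) = -528/(58924*(1/19363)) = -528/58924/19363 = -528*19363/58924 = -2555916/14731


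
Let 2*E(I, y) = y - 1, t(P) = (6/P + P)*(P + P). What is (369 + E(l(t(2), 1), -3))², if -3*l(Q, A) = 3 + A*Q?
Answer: 134689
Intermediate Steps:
t(P) = 2*P*(P + 6/P) (t(P) = (P + 6/P)*(2*P) = 2*P*(P + 6/P))
l(Q, A) = -1 - A*Q/3 (l(Q, A) = -(3 + A*Q)/3 = -1 - A*Q/3)
E(I, y) = -½ + y/2 (E(I, y) = (y - 1)/2 = (-1 + y)/2 = -½ + y/2)
(369 + E(l(t(2), 1), -3))² = (369 + (-½ + (½)*(-3)))² = (369 + (-½ - 3/2))² = (369 - 2)² = 367² = 134689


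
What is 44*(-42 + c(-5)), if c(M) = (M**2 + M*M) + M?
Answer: 132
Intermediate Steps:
c(M) = M + 2*M**2 (c(M) = (M**2 + M**2) + M = 2*M**2 + M = M + 2*M**2)
44*(-42 + c(-5)) = 44*(-42 - 5*(1 + 2*(-5))) = 44*(-42 - 5*(1 - 10)) = 44*(-42 - 5*(-9)) = 44*(-42 + 45) = 44*3 = 132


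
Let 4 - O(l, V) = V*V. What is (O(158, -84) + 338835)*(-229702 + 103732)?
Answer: -41794704510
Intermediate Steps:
O(l, V) = 4 - V² (O(l, V) = 4 - V*V = 4 - V²)
(O(158, -84) + 338835)*(-229702 + 103732) = ((4 - 1*(-84)²) + 338835)*(-229702 + 103732) = ((4 - 1*7056) + 338835)*(-125970) = ((4 - 7056) + 338835)*(-125970) = (-7052 + 338835)*(-125970) = 331783*(-125970) = -41794704510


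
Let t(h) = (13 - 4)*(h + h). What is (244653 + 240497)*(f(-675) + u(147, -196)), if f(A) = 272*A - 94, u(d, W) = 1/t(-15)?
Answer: -2406216939215/27 ≈ -8.9119e+10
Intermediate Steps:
t(h) = 18*h (t(h) = 9*(2*h) = 18*h)
u(d, W) = -1/270 (u(d, W) = 1/(18*(-15)) = 1/(-270) = -1/270)
f(A) = -94 + 272*A
(244653 + 240497)*(f(-675) + u(147, -196)) = (244653 + 240497)*((-94 + 272*(-675)) - 1/270) = 485150*((-94 - 183600) - 1/270) = 485150*(-183694 - 1/270) = 485150*(-49597381/270) = -2406216939215/27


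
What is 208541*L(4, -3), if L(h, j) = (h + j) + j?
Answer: -417082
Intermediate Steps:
L(h, j) = h + 2*j
208541*L(4, -3) = 208541*(4 + 2*(-3)) = 208541*(4 - 6) = 208541*(-2) = -417082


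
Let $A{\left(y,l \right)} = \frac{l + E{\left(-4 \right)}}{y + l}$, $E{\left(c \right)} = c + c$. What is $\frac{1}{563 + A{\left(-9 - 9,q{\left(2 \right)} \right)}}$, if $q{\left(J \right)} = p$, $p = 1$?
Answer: $\frac{17}{9578} \approx 0.0017749$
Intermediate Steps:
$E{\left(c \right)} = 2 c$
$q{\left(J \right)} = 1$
$A{\left(y,l \right)} = \frac{-8 + l}{l + y}$ ($A{\left(y,l \right)} = \frac{l + 2 \left(-4\right)}{y + l} = \frac{l - 8}{l + y} = \frac{-8 + l}{l + y}$)
$\frac{1}{563 + A{\left(-9 - 9,q{\left(2 \right)} \right)}} = \frac{1}{563 + \frac{-8 + 1}{1 - 18}} = \frac{1}{563 + \frac{1}{1 - 18} \left(-7\right)} = \frac{1}{563 + \frac{1}{-17} \left(-7\right)} = \frac{1}{563 - - \frac{7}{17}} = \frac{1}{563 + \frac{7}{17}} = \frac{1}{\frac{9578}{17}} = \frac{17}{9578}$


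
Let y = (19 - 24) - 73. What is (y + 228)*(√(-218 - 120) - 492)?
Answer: -73800 + 1950*I*√2 ≈ -73800.0 + 2757.7*I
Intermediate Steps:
y = -78 (y = -5 - 73 = -78)
(y + 228)*(√(-218 - 120) - 492) = (-78 + 228)*(√(-218 - 120) - 492) = 150*(√(-338) - 492) = 150*(13*I*√2 - 492) = 150*(-492 + 13*I*√2) = -73800 + 1950*I*√2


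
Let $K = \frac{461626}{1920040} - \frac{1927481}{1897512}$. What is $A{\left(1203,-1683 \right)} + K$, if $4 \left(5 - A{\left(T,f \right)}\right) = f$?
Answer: $\frac{193538703020579}{455412367560} \approx 424.97$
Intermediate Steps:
$A{\left(T,f \right)} = 5 - \frac{f}{4}$
$K = - \frac{353112468091}{455412367560}$ ($K = 461626 \cdot \frac{1}{1920040} - \frac{1927481}{1897512} = \frac{230813}{960020} - \frac{1927481}{1897512} = - \frac{353112468091}{455412367560} \approx -0.77537$)
$A{\left(1203,-1683 \right)} + K = \left(5 - - \frac{1683}{4}\right) - \frac{353112468091}{455412367560} = \left(5 + \frac{1683}{4}\right) - \frac{353112468091}{455412367560} = \frac{1703}{4} - \frac{353112468091}{455412367560} = \frac{193538703020579}{455412367560}$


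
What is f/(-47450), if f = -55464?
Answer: 27732/23725 ≈ 1.1689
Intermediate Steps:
f/(-47450) = -55464/(-47450) = -55464*(-1/47450) = 27732/23725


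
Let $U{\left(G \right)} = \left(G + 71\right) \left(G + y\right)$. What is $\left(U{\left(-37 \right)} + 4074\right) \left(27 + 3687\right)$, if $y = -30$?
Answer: $6670344$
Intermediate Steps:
$U{\left(G \right)} = \left(-30 + G\right) \left(71 + G\right)$ ($U{\left(G \right)} = \left(G + 71\right) \left(G - 30\right) = \left(71 + G\right) \left(-30 + G\right) = \left(-30 + G\right) \left(71 + G\right)$)
$\left(U{\left(-37 \right)} + 4074\right) \left(27 + 3687\right) = \left(\left(-2130 + \left(-37\right)^{2} + 41 \left(-37\right)\right) + 4074\right) \left(27 + 3687\right) = \left(\left(-2130 + 1369 - 1517\right) + 4074\right) 3714 = \left(-2278 + 4074\right) 3714 = 1796 \cdot 3714 = 6670344$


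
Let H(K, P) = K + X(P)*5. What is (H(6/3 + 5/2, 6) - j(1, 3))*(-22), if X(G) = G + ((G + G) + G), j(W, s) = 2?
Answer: -2695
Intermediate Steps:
X(G) = 4*G (X(G) = G + (2*G + G) = G + 3*G = 4*G)
H(K, P) = K + 20*P (H(K, P) = K + (4*P)*5 = K + 20*P)
(H(6/3 + 5/2, 6) - j(1, 3))*(-22) = (((6/3 + 5/2) + 20*6) - 1*2)*(-22) = (((6*(⅓) + 5*(½)) + 120) - 2)*(-22) = (((2 + 5/2) + 120) - 2)*(-22) = ((9/2 + 120) - 2)*(-22) = (249/2 - 2)*(-22) = (245/2)*(-22) = -2695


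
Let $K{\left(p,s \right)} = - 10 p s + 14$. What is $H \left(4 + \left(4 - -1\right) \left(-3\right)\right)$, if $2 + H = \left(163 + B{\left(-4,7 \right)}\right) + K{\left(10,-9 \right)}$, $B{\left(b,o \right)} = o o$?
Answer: $-12364$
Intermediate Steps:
$B{\left(b,o \right)} = o^{2}$
$K{\left(p,s \right)} = 14 - 10 p s$ ($K{\left(p,s \right)} = - 10 p s + 14 = 14 - 10 p s$)
$H = 1124$ ($H = -2 - \left(-177 - 900 - 49\right) = -2 + \left(\left(163 + 49\right) + \left(14 + 900\right)\right) = -2 + \left(212 + 914\right) = -2 + 1126 = 1124$)
$H \left(4 + \left(4 - -1\right) \left(-3\right)\right) = 1124 \left(4 + \left(4 - -1\right) \left(-3\right)\right) = 1124 \left(4 + \left(4 + 1\right) \left(-3\right)\right) = 1124 \left(4 + 5 \left(-3\right)\right) = 1124 \left(4 - 15\right) = 1124 \left(-11\right) = -12364$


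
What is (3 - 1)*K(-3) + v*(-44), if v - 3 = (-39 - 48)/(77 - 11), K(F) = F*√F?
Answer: -74 - 6*I*√3 ≈ -74.0 - 10.392*I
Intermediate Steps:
K(F) = F^(3/2)
v = 37/22 (v = 3 + (-39 - 48)/(77 - 11) = 3 - 87/66 = 3 - 87*1/66 = 3 - 29/22 = 37/22 ≈ 1.6818)
(3 - 1)*K(-3) + v*(-44) = (3 - 1)*(-3)^(3/2) + (37/22)*(-44) = 2*(-3*I*√3) - 74 = -6*I*√3 - 74 = -74 - 6*I*√3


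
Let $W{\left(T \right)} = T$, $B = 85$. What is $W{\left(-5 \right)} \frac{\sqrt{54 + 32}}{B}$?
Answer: $- \frac{\sqrt{86}}{17} \approx -0.54551$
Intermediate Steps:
$W{\left(-5 \right)} \frac{\sqrt{54 + 32}}{B} = - 5 \frac{\sqrt{54 + 32}}{85} = - 5 \sqrt{86} \cdot \frac{1}{85} = - 5 \frac{\sqrt{86}}{85} = - \frac{\sqrt{86}}{17}$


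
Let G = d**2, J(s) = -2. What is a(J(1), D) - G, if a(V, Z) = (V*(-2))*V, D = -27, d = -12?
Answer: -152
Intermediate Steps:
a(V, Z) = -2*V**2 (a(V, Z) = (-2*V)*V = -2*V**2)
G = 144 (G = (-12)**2 = 144)
a(J(1), D) - G = -2*(-2)**2 - 1*144 = -2*4 - 144 = -8 - 144 = -152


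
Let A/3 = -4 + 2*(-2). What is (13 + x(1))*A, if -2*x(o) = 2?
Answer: -288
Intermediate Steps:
A = -24 (A = 3*(-4 + 2*(-2)) = 3*(-4 - 4) = 3*(-8) = -24)
x(o) = -1 (x(o) = -½*2 = -1)
(13 + x(1))*A = (13 - 1)*(-24) = 12*(-24) = -288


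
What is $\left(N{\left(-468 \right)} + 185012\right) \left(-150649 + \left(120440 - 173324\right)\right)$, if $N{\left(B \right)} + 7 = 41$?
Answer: $-37662967518$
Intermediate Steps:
$N{\left(B \right)} = 34$ ($N{\left(B \right)} = -7 + 41 = 34$)
$\left(N{\left(-468 \right)} + 185012\right) \left(-150649 + \left(120440 - 173324\right)\right) = \left(34 + 185012\right) \left(-150649 + \left(120440 - 173324\right)\right) = 185046 \left(-150649 - 52884\right) = 185046 \left(-203533\right) = -37662967518$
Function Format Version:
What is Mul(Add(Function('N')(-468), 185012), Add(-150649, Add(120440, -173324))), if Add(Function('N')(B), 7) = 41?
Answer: -37662967518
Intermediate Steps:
Function('N')(B) = 34 (Function('N')(B) = Add(-7, 41) = 34)
Mul(Add(Function('N')(-468), 185012), Add(-150649, Add(120440, -173324))) = Mul(Add(34, 185012), Add(-150649, Add(120440, -173324))) = Mul(185046, Add(-150649, -52884)) = Mul(185046, -203533) = -37662967518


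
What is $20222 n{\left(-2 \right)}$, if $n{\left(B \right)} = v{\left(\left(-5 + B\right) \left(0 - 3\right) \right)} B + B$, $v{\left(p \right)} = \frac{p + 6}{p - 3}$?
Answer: $-101110$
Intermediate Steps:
$v{\left(p \right)} = \frac{6 + p}{-3 + p}$
$n{\left(B \right)} = B + \frac{B \left(21 - 3 B\right)}{12 - 3 B}$ ($n{\left(B \right)} = \frac{6 + \left(-5 + B\right) \left(0 - 3\right)}{-3 + \left(-5 + B\right) \left(0 - 3\right)} B + B = \frac{6 + \left(-5 + B\right) \left(-3\right)}{-3 + \left(-5 + B\right) \left(-3\right)} B + B = \frac{6 - \left(-15 + 3 B\right)}{-3 - \left(-15 + 3 B\right)} B + B = \frac{21 - 3 B}{12 - 3 B} B + B = \frac{B \left(21 - 3 B\right)}{12 - 3 B} + B = B + \frac{B \left(21 - 3 B\right)}{12 - 3 B}$)
$20222 n{\left(-2 \right)} = 20222 \left(- \frac{2 \left(-11 + 2 \left(-2\right)\right)}{-4 - 2}\right) = 20222 \left(- \frac{2 \left(-11 - 4\right)}{-6}\right) = 20222 \left(\left(-2\right) \left(- \frac{1}{6}\right) \left(-15\right)\right) = 20222 \left(-5\right) = -101110$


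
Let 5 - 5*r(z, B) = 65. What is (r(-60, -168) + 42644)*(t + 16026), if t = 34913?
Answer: 2171631448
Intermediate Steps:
r(z, B) = -12 (r(z, B) = 1 - ⅕*65 = 1 - 13 = -12)
(r(-60, -168) + 42644)*(t + 16026) = (-12 + 42644)*(34913 + 16026) = 42632*50939 = 2171631448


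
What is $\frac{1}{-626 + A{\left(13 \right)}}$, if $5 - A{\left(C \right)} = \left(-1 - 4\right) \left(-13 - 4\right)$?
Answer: $- \frac{1}{706} \approx -0.0014164$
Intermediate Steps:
$A{\left(C \right)} = -80$ ($A{\left(C \right)} = 5 - \left(-1 - 4\right) \left(-13 - 4\right) = 5 - \left(-5\right) \left(-17\right) = 5 - 85 = -80$)
$\frac{1}{-626 + A{\left(13 \right)}} = \frac{1}{-626 - 80} = \frac{1}{-706} = - \frac{1}{706}$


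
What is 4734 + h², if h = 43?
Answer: 6583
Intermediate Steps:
4734 + h² = 4734 + 43² = 4734 + 1849 = 6583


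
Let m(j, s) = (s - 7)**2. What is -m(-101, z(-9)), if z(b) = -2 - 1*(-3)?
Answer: -36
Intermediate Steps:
z(b) = 1 (z(b) = -2 + 3 = 1)
m(j, s) = (-7 + s)**2
-m(-101, z(-9)) = -(-7 + 1)**2 = -1*(-6)**2 = -1*36 = -36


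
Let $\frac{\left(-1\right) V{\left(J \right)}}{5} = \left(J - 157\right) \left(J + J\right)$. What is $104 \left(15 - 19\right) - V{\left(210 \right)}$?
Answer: $110884$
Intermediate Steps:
$V{\left(J \right)} = - 10 J \left(-157 + J\right)$ ($V{\left(J \right)} = - 5 \left(J - 157\right) \left(J + J\right) = - 5 \left(-157 + J\right) 2 J = - 5 \cdot 2 J \left(-157 + J\right) = - 10 J \left(-157 + J\right)$)
$104 \left(15 - 19\right) - V{\left(210 \right)} = 104 \left(15 - 19\right) - 10 \cdot 210 \left(157 - 210\right) = 104 \left(-4\right) - 10 \cdot 210 \left(157 - 210\right) = -416 - 10 \cdot 210 \left(-53\right) = -416 - -111300 = -416 + 111300 = 110884$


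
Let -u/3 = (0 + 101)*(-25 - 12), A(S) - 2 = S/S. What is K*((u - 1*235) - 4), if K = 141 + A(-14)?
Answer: 1579968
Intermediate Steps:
A(S) = 3 (A(S) = 2 + S/S = 2 + 1 = 3)
u = 11211 (u = -3*(0 + 101)*(-25 - 12) = -303*(-37) = -3*(-3737) = 11211)
K = 144 (K = 141 + 3 = 144)
K*((u - 1*235) - 4) = 144*((11211 - 1*235) - 4) = 144*((11211 - 235) - 4) = 144*(10976 - 4) = 144*10972 = 1579968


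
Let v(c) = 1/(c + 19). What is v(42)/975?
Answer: 1/59475 ≈ 1.6814e-5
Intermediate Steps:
v(c) = 1/(19 + c)
v(42)/975 = 1/((19 + 42)*975) = (1/975)/61 = (1/61)*(1/975) = 1/59475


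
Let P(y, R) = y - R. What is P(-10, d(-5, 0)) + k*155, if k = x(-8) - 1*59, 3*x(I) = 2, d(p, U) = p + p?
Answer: -27125/3 ≈ -9041.7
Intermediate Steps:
d(p, U) = 2*p
x(I) = ⅔ (x(I) = (⅓)*2 = ⅔)
k = -175/3 (k = ⅔ - 1*59 = ⅔ - 59 = -175/3 ≈ -58.333)
P(-10, d(-5, 0)) + k*155 = (-10 - 2*(-5)) - 175/3*155 = (-10 - 1*(-10)) - 27125/3 = (-10 + 10) - 27125/3 = 0 - 27125/3 = -27125/3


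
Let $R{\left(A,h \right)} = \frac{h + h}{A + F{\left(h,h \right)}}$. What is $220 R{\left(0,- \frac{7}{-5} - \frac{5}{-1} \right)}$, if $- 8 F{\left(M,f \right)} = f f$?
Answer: $-550$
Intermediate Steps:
$F{\left(M,f \right)} = - \frac{f^{2}}{8}$ ($F{\left(M,f \right)} = - \frac{f f}{8} = - \frac{f^{2}}{8}$)
$R{\left(A,h \right)} = \frac{2 h}{A - \frac{h^{2}}{8}}$ ($R{\left(A,h \right)} = \frac{h + h}{A - \frac{h^{2}}{8}} = \frac{2 h}{A - \frac{h^{2}}{8}}$)
$220 R{\left(0,- \frac{7}{-5} - \frac{5}{-1} \right)} = 220 \frac{16 \left(- \frac{7}{-5} - \frac{5}{-1}\right)}{- \left(- \frac{7}{-5} - \frac{5}{-1}\right)^{2} + 8 \cdot 0} = 220 \frac{16 \left(\left(-7\right) \left(- \frac{1}{5}\right) - -5\right)}{- \left(\left(-7\right) \left(- \frac{1}{5}\right) - -5\right)^{2} + 0} = 220 \frac{16 \left(\frac{7}{5} + 5\right)}{- \left(\frac{7}{5} + 5\right)^{2} + 0} = 220 \cdot 16 \cdot \frac{32}{5} \frac{1}{- \left(\frac{32}{5}\right)^{2} + 0} = 220 \cdot 16 \cdot \frac{32}{5} \frac{1}{\left(-1\right) \frac{1024}{25} + 0} = 220 \cdot 16 \cdot \frac{32}{5} \frac{1}{- \frac{1024}{25} + 0} = 220 \cdot 16 \cdot \frac{32}{5} \frac{1}{- \frac{1024}{25}} = 220 \cdot 16 \cdot \frac{32}{5} \left(- \frac{25}{1024}\right) = 220 \left(- \frac{5}{2}\right) = -550$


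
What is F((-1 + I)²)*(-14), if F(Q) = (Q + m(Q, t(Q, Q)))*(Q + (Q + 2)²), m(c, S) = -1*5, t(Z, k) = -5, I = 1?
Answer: 280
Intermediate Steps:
m(c, S) = -5
F(Q) = (-5 + Q)*(Q + (2 + Q)²) (F(Q) = (Q - 5)*(Q + (Q + 2)²) = (-5 + Q)*(Q + (2 + Q)²))
F((-1 + I)²)*(-14) = (-20 + ((-1 + 1)²)³ - 21*(-1 + 1)²)*(-14) = (-20 + (0²)³ - 21*0²)*(-14) = (-20 + 0³ - 21*0)*(-14) = (-20 + 0 + 0)*(-14) = -20*(-14) = 280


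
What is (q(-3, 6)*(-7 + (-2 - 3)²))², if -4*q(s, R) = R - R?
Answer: 0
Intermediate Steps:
q(s, R) = 0 (q(s, R) = -(R - R)/4 = -¼*0 = 0)
(q(-3, 6)*(-7 + (-2 - 3)²))² = (0*(-7 + (-2 - 3)²))² = (0*(-7 + (-5)²))² = (0*(-7 + 25))² = (0*18)² = 0² = 0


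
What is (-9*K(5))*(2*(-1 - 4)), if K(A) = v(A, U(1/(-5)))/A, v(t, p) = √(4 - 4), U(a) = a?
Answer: 0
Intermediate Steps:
v(t, p) = 0 (v(t, p) = √0 = 0)
K(A) = 0 (K(A) = 0/A = 0)
(-9*K(5))*(2*(-1 - 4)) = (-9*0)*(2*(-1 - 4)) = 0*(2*(-5)) = 0*(-10) = 0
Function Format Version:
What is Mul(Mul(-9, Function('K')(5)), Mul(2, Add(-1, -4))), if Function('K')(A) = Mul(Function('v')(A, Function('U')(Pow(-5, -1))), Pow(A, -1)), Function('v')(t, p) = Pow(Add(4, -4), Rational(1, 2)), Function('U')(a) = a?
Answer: 0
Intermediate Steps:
Function('v')(t, p) = 0 (Function('v')(t, p) = Pow(0, Rational(1, 2)) = 0)
Function('K')(A) = 0 (Function('K')(A) = Mul(0, Pow(A, -1)) = 0)
Mul(Mul(-9, Function('K')(5)), Mul(2, Add(-1, -4))) = Mul(Mul(-9, 0), Mul(2, Add(-1, -4))) = Mul(0, Mul(2, -5)) = Mul(0, -10) = 0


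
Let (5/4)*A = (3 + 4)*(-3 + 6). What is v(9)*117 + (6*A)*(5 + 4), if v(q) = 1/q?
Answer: 4601/5 ≈ 920.20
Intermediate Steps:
A = 84/5 (A = 4*((3 + 4)*(-3 + 6))/5 = 4*(7*3)/5 = (⅘)*21 = 84/5 ≈ 16.800)
v(9)*117 + (6*A)*(5 + 4) = 117/9 + (6*(84/5))*(5 + 4) = (⅑)*117 + (504/5)*9 = 13 + 4536/5 = 4601/5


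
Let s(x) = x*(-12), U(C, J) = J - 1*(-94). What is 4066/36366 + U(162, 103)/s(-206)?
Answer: 50337/262856 ≈ 0.19150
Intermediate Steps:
U(C, J) = 94 + J (U(C, J) = J + 94 = 94 + J)
s(x) = -12*x
4066/36366 + U(162, 103)/s(-206) = 4066/36366 + (94 + 103)/((-12*(-206))) = 4066*(1/36366) + 197/2472 = 107/957 + 197*(1/2472) = 107/957 + 197/2472 = 50337/262856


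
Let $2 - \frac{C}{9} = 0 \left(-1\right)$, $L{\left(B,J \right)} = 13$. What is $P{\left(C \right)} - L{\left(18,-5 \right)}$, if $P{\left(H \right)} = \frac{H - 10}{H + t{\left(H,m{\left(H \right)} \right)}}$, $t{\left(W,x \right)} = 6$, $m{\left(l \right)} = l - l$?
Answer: $- \frac{38}{3} \approx -12.667$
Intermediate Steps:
$m{\left(l \right)} = 0$
$C = 18$ ($C = 18 - 9 \cdot 0 \left(-1\right) = 18 - 0 = 18 + 0 = 18$)
$P{\left(H \right)} = \frac{-10 + H}{6 + H}$ ($P{\left(H \right)} = \frac{H - 10}{H + 6} = \frac{-10 + H}{6 + H}$)
$P{\left(C \right)} - L{\left(18,-5 \right)} = \frac{-10 + 18}{6 + 18} - 13 = \frac{1}{24} \cdot 8 - 13 = \frac{1}{3} - 13 = - \frac{38}{3}$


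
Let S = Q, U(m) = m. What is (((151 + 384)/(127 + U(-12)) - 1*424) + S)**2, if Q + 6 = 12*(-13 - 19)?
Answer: 346518225/529 ≈ 6.5504e+5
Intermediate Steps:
Q = -390 (Q = -6 + 12*(-13 - 19) = -6 + 12*(-32) = -6 - 384 = -390)
S = -390
(((151 + 384)/(127 + U(-12)) - 1*424) + S)**2 = (((151 + 384)/(127 - 12) - 1*424) - 390)**2 = ((535/115 - 424) - 390)**2 = ((535*(1/115) - 424) - 390)**2 = ((107/23 - 424) - 390)**2 = (-9645/23 - 390)**2 = (-18615/23)**2 = 346518225/529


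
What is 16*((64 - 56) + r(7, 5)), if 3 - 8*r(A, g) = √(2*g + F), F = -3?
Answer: 134 - 2*√7 ≈ 128.71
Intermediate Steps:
r(A, g) = 3/8 - √(-3 + 2*g)/8 (r(A, g) = 3/8 - √(2*g - 3)/8 = 3/8 - √(-3 + 2*g)/8)
16*((64 - 56) + r(7, 5)) = 16*((64 - 56) + (3/8 - √(-3 + 2*5)/8)) = 16*(8 + (3/8 - √(-3 + 10)/8)) = 16*(8 + (3/8 - √7/8)) = 16*(67/8 - √7/8) = 134 - 2*√7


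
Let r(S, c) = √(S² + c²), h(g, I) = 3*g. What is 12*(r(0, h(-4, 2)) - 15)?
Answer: -36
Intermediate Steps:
12*(r(0, h(-4, 2)) - 15) = 12*(√(0² + (3*(-4))²) - 15) = 12*(√(0 + (-12)²) - 15) = 12*(√(0 + 144) - 15) = 12*(√144 - 15) = 12*(12 - 15) = 12*(-3) = -36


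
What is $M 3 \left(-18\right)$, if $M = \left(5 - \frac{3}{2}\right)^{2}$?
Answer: $- \frac{1323}{2} \approx -661.5$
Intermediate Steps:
$M = \frac{49}{4}$ ($M = \left(5 - \frac{3}{2}\right)^{2} = \left(\frac{7}{2}\right)^{2} = \frac{49}{4} \approx 12.25$)
$M 3 \left(-18\right) = \frac{49}{4} \cdot 3 \left(-18\right) = \frac{147}{4} \left(-18\right) = - \frac{1323}{2}$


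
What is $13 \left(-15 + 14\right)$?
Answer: $-13$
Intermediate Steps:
$13 \left(-15 + 14\right) = 13 \left(-1\right) = -13$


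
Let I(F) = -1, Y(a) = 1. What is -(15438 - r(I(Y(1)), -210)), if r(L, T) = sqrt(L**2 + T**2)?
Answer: -15438 + sqrt(44101) ≈ -15228.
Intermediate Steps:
-(15438 - r(I(Y(1)), -210)) = -(15438 - sqrt((-1)**2 + (-210)**2)) = -(15438 - sqrt(1 + 44100)) = -(15438 - sqrt(44101)) = -15438 + sqrt(44101)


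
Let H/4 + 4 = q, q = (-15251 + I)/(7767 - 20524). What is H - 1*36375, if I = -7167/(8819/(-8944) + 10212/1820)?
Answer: -672028893177697/18469571843 ≈ -36386.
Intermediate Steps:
I = -2243557680/1447799 (I = -7167/(8819*(-1/8944) + 10212*(1/1820)) = -7167/(-8819/8944 + 2553/455) = -7167/1447799/313040 = -7167*313040/1447799 = -2243557680/1447799 ≈ -1549.6)
q = 24323940229/18469571843 (q = (-15251 - 2243557680/1447799)/(7767 - 20524) = -24323940229/1447799/(-12757) = -24323940229/1447799*(-1/12757) = 24323940229/18469571843 ≈ 1.3170)
H = -198217388572/18469571843 (H = -16 + 4*(24323940229/18469571843) = -16 + 97295760916/18469571843 = -198217388572/18469571843 ≈ -10.732)
H - 1*36375 = -198217388572/18469571843 - 1*36375 = -198217388572/18469571843 - 36375 = -672028893177697/18469571843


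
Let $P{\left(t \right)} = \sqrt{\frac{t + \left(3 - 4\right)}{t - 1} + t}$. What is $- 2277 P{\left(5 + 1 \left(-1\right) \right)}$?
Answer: $- 2277 \sqrt{5} \approx -5091.5$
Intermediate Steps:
$P{\left(t \right)} = \sqrt{1 + t}$ ($P{\left(t \right)} = \sqrt{\frac{t + \left(3 - 4\right)}{-1 + t} + t} = \sqrt{\frac{t - 1}{-1 + t} + t} = \sqrt{\frac{-1 + t}{-1 + t} + t} = \sqrt{1 + t}$)
$- 2277 P{\left(5 + 1 \left(-1\right) \right)} = - 2277 \sqrt{\frac{-1 + \left(5 + 1 \left(-1\right)\right)^{2}}{-1 + \left(5 + 1 \left(-1\right)\right)}} = - 2277 \sqrt{\frac{-1 + \left(5 - 1\right)^{2}}{-1 + \left(5 - 1\right)}} = - 2277 \sqrt{\frac{-1 + 4^{2}}{-1 + 4}} = - 2277 \sqrt{\frac{-1 + 16}{3}} = - 2277 \sqrt{\frac{1}{3} \cdot 15} = - 2277 \sqrt{5}$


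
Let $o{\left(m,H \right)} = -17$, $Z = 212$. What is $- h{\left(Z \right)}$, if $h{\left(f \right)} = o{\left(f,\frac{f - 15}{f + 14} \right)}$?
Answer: $17$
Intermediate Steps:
$h{\left(f \right)} = -17$
$- h{\left(Z \right)} = \left(-1\right) \left(-17\right) = 17$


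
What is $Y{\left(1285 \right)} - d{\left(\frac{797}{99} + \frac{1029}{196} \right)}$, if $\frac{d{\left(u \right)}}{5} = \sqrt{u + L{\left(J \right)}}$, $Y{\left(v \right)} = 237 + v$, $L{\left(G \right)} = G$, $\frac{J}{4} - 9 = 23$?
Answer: $1522 - \frac{95 \sqrt{1705}}{66} \approx 1462.6$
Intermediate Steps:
$J = 128$ ($J = 36 + 4 \cdot 23 = 36 + 92 = 128$)
$d{\left(u \right)} = 5 \sqrt{128 + u}$ ($d{\left(u \right)} = 5 \sqrt{u + 128} = 5 \sqrt{128 + u}$)
$Y{\left(1285 \right)} - d{\left(\frac{797}{99} + \frac{1029}{196} \right)} = \left(237 + 1285\right) - 5 \sqrt{128 + \left(\frac{797}{99} + \frac{1029}{196}\right)} = 1522 - 5 \sqrt{128 + \left(797 \cdot \frac{1}{99} + 1029 \cdot \frac{1}{196}\right)} = 1522 - 5 \sqrt{128 + \left(\frac{797}{99} + \frac{21}{4}\right)} = 1522 - 5 \sqrt{128 + \frac{5267}{396}} = 1522 - 5 \sqrt{\frac{55955}{396}} = 1522 - 5 \frac{19 \sqrt{1705}}{66} = 1522 - \frac{95 \sqrt{1705}}{66}$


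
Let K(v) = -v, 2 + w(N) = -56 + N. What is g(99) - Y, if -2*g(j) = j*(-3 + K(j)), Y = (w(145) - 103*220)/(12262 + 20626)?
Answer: 166074085/32888 ≈ 5049.7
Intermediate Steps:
w(N) = -58 + N (w(N) = -2 + (-56 + N) = -58 + N)
Y = -22573/32888 (Y = ((-58 + 145) - 103*220)/(12262 + 20626) = (87 - 22660)/32888 = -22573*1/32888 = -22573/32888 ≈ -0.68636)
g(j) = -j*(-3 - j)/2
g(99) - Y = (½)*99*(3 + 99) - 1*(-22573/32888) = (½)*99*102 + 22573/32888 = 5049 + 22573/32888 = 166074085/32888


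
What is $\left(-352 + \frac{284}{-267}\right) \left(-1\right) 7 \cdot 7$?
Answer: $\frac{4619132}{267} \approx 17300.0$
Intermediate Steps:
$\left(-352 + \frac{284}{-267}\right) \left(-1\right) 7 \cdot 7 = \left(-352 + 284 \left(- \frac{1}{267}\right)\right) \left(\left(-7\right) 7\right) = \left(-352 - \frac{284}{267}\right) \left(-49\right) = \left(- \frac{94268}{267}\right) \left(-49\right) = \frac{4619132}{267}$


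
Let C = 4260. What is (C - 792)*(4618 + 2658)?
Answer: 25233168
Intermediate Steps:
(C - 792)*(4618 + 2658) = (4260 - 792)*(4618 + 2658) = 3468*7276 = 25233168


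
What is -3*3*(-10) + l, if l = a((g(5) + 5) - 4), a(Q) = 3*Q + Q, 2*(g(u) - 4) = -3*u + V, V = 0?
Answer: 80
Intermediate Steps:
g(u) = 4 - 3*u/2 (g(u) = 4 + (-3*u + 0)/2 = 4 + (-3*u)/2 = 4 - 3*u/2)
a(Q) = 4*Q
l = -10 (l = 4*(((4 - 3/2*5) + 5) - 4) = 4*(((4 - 15/2) + 5) - 4) = 4*((-7/2 + 5) - 4) = 4*(3/2 - 4) = 4*(-5/2) = -10)
-3*3*(-10) + l = -3*3*(-10) - 10 = -9*(-10) - 10 = 90 - 10 = 80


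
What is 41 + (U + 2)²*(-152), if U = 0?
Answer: -567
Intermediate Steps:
41 + (U + 2)²*(-152) = 41 + (0 + 2)²*(-152) = 41 + 2²*(-152) = 41 + 4*(-152) = 41 - 608 = -567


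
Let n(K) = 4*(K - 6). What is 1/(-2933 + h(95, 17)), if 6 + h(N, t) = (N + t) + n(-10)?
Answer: -1/2891 ≈ -0.00034590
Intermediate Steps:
n(K) = -24 + 4*K (n(K) = 4*(-6 + K) = -24 + 4*K)
h(N, t) = -70 + N + t (h(N, t) = -6 + ((N + t) + (-24 + 4*(-10))) = -6 + ((N + t) + (-24 - 40)) = -6 + ((N + t) - 64) = -6 + (-64 + N + t) = -70 + N + t)
1/(-2933 + h(95, 17)) = 1/(-2933 + (-70 + 95 + 17)) = 1/(-2933 + 42) = 1/(-2891) = -1/2891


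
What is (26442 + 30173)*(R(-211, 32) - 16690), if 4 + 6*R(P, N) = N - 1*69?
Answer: -5671747315/6 ≈ -9.4529e+8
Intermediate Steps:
R(P, N) = -73/6 + N/6 (R(P, N) = -⅔ + (N - 1*69)/6 = -⅔ + (N - 69)/6 = -⅔ + (-69 + N)/6 = -⅔ + (-23/2 + N/6) = -73/6 + N/6)
(26442 + 30173)*(R(-211, 32) - 16690) = (26442 + 30173)*((-73/6 + (⅙)*32) - 16690) = 56615*((-73/6 + 16/3) - 16690) = 56615*(-41/6 - 16690) = 56615*(-100181/6) = -5671747315/6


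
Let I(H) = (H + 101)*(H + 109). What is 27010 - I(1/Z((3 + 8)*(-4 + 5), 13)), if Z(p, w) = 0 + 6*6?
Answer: 20729735/1296 ≈ 15995.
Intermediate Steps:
Z(p, w) = 36 (Z(p, w) = 0 + 36 = 36)
I(H) = (101 + H)*(109 + H)
27010 - I(1/Z((3 + 8)*(-4 + 5), 13)) = 27010 - (11009 + (1/36)² + 210/36) = 27010 - (11009 + (1/36)² + 210*(1/36)) = 27010 - (11009 + 1/1296 + 35/6) = 27010 - 1*14275225/1296 = 27010 - 14275225/1296 = 20729735/1296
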